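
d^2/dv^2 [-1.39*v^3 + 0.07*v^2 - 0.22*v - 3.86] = 0.14 - 8.34*v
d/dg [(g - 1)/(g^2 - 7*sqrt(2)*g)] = (-g^2 + 2*g - 7*sqrt(2))/(g^2*(g^2 - 14*sqrt(2)*g + 98))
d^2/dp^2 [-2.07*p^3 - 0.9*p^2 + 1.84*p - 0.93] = -12.42*p - 1.8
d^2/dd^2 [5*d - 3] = 0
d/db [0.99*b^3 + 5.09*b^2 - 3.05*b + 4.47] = 2.97*b^2 + 10.18*b - 3.05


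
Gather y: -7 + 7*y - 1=7*y - 8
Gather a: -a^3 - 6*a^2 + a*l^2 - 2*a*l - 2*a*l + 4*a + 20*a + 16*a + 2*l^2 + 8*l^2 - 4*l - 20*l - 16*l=-a^3 - 6*a^2 + a*(l^2 - 4*l + 40) + 10*l^2 - 40*l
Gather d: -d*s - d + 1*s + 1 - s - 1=d*(-s - 1)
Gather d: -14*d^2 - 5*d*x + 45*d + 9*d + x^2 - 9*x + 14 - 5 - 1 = -14*d^2 + d*(54 - 5*x) + x^2 - 9*x + 8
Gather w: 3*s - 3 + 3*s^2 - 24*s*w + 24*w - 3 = 3*s^2 + 3*s + w*(24 - 24*s) - 6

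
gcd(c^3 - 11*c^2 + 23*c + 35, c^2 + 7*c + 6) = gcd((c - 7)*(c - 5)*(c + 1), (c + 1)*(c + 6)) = c + 1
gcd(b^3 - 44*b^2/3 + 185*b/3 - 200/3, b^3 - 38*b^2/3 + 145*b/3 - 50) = b^2 - 20*b/3 + 25/3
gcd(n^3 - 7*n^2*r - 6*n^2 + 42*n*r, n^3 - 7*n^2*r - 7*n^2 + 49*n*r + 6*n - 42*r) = -n^2 + 7*n*r + 6*n - 42*r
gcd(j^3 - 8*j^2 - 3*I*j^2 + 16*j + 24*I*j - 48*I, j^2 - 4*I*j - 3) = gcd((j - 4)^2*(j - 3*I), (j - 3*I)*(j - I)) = j - 3*I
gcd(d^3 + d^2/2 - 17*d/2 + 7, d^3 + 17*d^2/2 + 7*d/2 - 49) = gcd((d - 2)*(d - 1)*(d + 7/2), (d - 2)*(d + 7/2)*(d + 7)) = d^2 + 3*d/2 - 7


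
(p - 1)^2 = p^2 - 2*p + 1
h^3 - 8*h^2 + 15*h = h*(h - 5)*(h - 3)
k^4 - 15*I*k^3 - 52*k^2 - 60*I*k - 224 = (k - 8*I)*(k - 7*I)*(k - 2*I)*(k + 2*I)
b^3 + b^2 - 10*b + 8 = (b - 2)*(b - 1)*(b + 4)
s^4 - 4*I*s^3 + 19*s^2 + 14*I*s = s*(s - 7*I)*(s + I)*(s + 2*I)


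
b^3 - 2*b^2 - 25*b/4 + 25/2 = (b - 5/2)*(b - 2)*(b + 5/2)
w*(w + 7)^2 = w^3 + 14*w^2 + 49*w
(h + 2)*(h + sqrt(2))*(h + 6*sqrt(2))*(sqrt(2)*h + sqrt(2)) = sqrt(2)*h^4 + 3*sqrt(2)*h^3 + 14*h^3 + 14*sqrt(2)*h^2 + 42*h^2 + 28*h + 36*sqrt(2)*h + 24*sqrt(2)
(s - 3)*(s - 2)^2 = s^3 - 7*s^2 + 16*s - 12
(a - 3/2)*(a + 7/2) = a^2 + 2*a - 21/4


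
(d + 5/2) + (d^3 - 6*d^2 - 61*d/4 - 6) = d^3 - 6*d^2 - 57*d/4 - 7/2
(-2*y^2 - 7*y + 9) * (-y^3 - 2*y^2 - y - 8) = 2*y^5 + 11*y^4 + 7*y^3 + 5*y^2 + 47*y - 72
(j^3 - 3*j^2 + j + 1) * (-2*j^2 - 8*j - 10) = -2*j^5 - 2*j^4 + 12*j^3 + 20*j^2 - 18*j - 10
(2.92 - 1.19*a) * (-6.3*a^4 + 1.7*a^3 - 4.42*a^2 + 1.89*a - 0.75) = 7.497*a^5 - 20.419*a^4 + 10.2238*a^3 - 15.1555*a^2 + 6.4113*a - 2.19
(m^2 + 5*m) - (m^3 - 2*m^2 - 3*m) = -m^3 + 3*m^2 + 8*m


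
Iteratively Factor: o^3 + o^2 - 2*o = (o + 2)*(o^2 - o) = o*(o + 2)*(o - 1)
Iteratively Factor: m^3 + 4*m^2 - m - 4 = (m - 1)*(m^2 + 5*m + 4) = (m - 1)*(m + 1)*(m + 4)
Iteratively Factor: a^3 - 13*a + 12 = (a + 4)*(a^2 - 4*a + 3) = (a - 1)*(a + 4)*(a - 3)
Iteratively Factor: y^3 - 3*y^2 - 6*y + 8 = (y - 4)*(y^2 + y - 2) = (y - 4)*(y + 2)*(y - 1)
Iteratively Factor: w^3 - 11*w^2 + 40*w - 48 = (w - 4)*(w^2 - 7*w + 12) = (w - 4)*(w - 3)*(w - 4)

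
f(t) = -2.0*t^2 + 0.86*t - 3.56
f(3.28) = -22.26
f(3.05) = -19.54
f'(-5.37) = 22.34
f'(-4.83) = 20.18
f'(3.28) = -12.26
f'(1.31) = -4.38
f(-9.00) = -173.30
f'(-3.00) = 12.86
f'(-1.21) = 5.70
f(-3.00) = -24.14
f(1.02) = -4.76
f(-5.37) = -65.85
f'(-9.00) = 36.86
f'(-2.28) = 9.98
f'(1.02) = -3.22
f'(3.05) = -11.34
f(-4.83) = -54.37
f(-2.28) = -15.92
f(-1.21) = -7.53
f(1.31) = -5.87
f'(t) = 0.86 - 4.0*t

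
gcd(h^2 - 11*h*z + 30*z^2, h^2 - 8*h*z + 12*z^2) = -h + 6*z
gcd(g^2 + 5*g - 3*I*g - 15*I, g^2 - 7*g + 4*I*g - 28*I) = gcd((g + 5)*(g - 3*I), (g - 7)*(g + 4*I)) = 1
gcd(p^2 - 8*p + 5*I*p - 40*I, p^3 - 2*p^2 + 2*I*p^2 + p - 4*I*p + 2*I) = 1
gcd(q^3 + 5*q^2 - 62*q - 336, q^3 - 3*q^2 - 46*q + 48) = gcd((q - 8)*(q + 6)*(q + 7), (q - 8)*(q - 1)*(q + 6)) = q^2 - 2*q - 48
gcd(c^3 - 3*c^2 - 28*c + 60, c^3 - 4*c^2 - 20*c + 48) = c^2 - 8*c + 12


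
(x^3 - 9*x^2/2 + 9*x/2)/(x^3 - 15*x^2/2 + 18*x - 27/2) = x/(x - 3)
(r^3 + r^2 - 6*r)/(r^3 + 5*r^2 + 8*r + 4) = r*(r^2 + r - 6)/(r^3 + 5*r^2 + 8*r + 4)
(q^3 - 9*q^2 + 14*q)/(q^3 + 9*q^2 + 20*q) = (q^2 - 9*q + 14)/(q^2 + 9*q + 20)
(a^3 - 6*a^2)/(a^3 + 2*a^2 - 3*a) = a*(a - 6)/(a^2 + 2*a - 3)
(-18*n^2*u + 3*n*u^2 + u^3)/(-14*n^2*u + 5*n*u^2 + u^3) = (-18*n^2 + 3*n*u + u^2)/(-14*n^2 + 5*n*u + u^2)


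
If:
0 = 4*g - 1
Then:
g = 1/4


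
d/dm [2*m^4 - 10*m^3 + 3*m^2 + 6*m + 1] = 8*m^3 - 30*m^2 + 6*m + 6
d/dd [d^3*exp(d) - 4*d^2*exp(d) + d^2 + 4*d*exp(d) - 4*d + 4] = d^3*exp(d) - d^2*exp(d) - 4*d*exp(d) + 2*d + 4*exp(d) - 4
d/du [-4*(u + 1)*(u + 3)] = -8*u - 16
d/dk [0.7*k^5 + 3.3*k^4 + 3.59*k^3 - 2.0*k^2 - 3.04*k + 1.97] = 3.5*k^4 + 13.2*k^3 + 10.77*k^2 - 4.0*k - 3.04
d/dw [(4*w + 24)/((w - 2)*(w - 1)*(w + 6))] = 4*(3 - 2*w)/(w^4 - 6*w^3 + 13*w^2 - 12*w + 4)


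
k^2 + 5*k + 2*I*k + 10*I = (k + 5)*(k + 2*I)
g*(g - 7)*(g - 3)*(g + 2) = g^4 - 8*g^3 + g^2 + 42*g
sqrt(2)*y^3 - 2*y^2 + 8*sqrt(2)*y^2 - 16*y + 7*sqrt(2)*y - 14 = (y + 7)*(y - sqrt(2))*(sqrt(2)*y + sqrt(2))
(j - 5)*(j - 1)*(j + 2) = j^3 - 4*j^2 - 7*j + 10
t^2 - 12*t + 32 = (t - 8)*(t - 4)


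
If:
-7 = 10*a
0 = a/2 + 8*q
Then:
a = -7/10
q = 7/160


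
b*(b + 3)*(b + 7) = b^3 + 10*b^2 + 21*b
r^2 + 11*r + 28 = (r + 4)*(r + 7)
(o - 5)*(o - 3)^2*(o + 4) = o^4 - 7*o^3 - 5*o^2 + 111*o - 180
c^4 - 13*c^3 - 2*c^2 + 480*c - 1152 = (c - 8)^2*(c - 3)*(c + 6)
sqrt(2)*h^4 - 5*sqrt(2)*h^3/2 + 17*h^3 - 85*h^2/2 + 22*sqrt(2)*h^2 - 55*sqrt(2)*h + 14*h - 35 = (h - 5/2)*(h + sqrt(2))*(h + 7*sqrt(2))*(sqrt(2)*h + 1)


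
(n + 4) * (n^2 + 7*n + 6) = n^3 + 11*n^2 + 34*n + 24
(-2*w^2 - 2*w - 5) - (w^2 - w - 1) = -3*w^2 - w - 4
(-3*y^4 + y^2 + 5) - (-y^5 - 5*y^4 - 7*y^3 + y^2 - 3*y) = y^5 + 2*y^4 + 7*y^3 + 3*y + 5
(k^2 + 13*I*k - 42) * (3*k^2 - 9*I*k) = 3*k^4 + 30*I*k^3 - 9*k^2 + 378*I*k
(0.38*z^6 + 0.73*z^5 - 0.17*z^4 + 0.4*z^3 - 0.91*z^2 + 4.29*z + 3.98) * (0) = 0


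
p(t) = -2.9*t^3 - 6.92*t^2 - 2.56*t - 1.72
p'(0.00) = -2.56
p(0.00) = -1.72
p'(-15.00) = -1752.46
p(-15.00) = 8267.18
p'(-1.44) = -0.67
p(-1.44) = -3.72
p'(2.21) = -75.64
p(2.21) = -72.48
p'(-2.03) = -10.32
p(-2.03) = -0.78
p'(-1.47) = -1.02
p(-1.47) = -3.70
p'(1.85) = -57.94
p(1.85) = -48.50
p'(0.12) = -4.35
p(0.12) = -2.13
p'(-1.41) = -0.34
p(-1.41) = -3.74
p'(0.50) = -11.66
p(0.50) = -5.09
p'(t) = -8.7*t^2 - 13.84*t - 2.56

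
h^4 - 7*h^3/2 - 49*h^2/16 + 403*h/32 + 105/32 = (h - 3)*(h - 5/2)*(h + 1/4)*(h + 7/4)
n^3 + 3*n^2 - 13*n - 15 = (n - 3)*(n + 1)*(n + 5)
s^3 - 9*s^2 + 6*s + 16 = (s - 8)*(s - 2)*(s + 1)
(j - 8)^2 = j^2 - 16*j + 64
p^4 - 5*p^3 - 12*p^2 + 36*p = p*(p - 6)*(p - 2)*(p + 3)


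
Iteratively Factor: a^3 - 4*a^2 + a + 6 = (a - 2)*(a^2 - 2*a - 3) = (a - 3)*(a - 2)*(a + 1)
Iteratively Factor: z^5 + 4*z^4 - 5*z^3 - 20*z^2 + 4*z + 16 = (z + 4)*(z^4 - 5*z^2 + 4) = (z + 1)*(z + 4)*(z^3 - z^2 - 4*z + 4) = (z - 1)*(z + 1)*(z + 4)*(z^2 - 4) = (z - 1)*(z + 1)*(z + 2)*(z + 4)*(z - 2)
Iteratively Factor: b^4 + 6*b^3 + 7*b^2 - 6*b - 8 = (b + 1)*(b^3 + 5*b^2 + 2*b - 8) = (b + 1)*(b + 4)*(b^2 + b - 2) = (b - 1)*(b + 1)*(b + 4)*(b + 2)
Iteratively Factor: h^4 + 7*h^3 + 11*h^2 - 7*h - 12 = (h + 4)*(h^3 + 3*h^2 - h - 3) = (h - 1)*(h + 4)*(h^2 + 4*h + 3) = (h - 1)*(h + 3)*(h + 4)*(h + 1)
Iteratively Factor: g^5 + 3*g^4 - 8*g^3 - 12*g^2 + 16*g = (g)*(g^4 + 3*g^3 - 8*g^2 - 12*g + 16) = g*(g - 1)*(g^3 + 4*g^2 - 4*g - 16) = g*(g - 2)*(g - 1)*(g^2 + 6*g + 8) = g*(g - 2)*(g - 1)*(g + 4)*(g + 2)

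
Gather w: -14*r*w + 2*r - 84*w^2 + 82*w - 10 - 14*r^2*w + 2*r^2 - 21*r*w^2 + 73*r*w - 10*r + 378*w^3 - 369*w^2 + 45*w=2*r^2 - 8*r + 378*w^3 + w^2*(-21*r - 453) + w*(-14*r^2 + 59*r + 127) - 10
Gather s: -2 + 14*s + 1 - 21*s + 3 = 2 - 7*s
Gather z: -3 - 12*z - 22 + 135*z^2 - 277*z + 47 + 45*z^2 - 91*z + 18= 180*z^2 - 380*z + 40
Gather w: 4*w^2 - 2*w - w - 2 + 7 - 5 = 4*w^2 - 3*w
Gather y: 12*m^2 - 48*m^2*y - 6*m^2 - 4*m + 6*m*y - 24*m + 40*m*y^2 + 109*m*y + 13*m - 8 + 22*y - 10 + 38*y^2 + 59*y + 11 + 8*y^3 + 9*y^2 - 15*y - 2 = 6*m^2 - 15*m + 8*y^3 + y^2*(40*m + 47) + y*(-48*m^2 + 115*m + 66) - 9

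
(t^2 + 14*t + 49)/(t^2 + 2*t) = (t^2 + 14*t + 49)/(t*(t + 2))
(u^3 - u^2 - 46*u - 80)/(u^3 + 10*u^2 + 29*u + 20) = (u^2 - 6*u - 16)/(u^2 + 5*u + 4)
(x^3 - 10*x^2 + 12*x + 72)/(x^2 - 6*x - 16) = (x^2 - 12*x + 36)/(x - 8)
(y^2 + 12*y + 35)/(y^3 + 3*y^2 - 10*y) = (y + 7)/(y*(y - 2))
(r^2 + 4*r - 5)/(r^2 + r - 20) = (r - 1)/(r - 4)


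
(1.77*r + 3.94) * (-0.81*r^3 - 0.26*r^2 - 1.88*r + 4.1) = -1.4337*r^4 - 3.6516*r^3 - 4.352*r^2 - 0.1502*r + 16.154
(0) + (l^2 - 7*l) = l^2 - 7*l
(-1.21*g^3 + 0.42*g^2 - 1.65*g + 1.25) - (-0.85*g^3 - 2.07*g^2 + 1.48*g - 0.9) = -0.36*g^3 + 2.49*g^2 - 3.13*g + 2.15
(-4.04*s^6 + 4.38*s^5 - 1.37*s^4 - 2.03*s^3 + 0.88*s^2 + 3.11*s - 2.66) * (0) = 0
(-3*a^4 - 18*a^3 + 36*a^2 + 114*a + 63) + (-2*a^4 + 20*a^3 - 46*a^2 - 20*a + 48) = -5*a^4 + 2*a^3 - 10*a^2 + 94*a + 111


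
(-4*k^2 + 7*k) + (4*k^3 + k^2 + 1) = 4*k^3 - 3*k^2 + 7*k + 1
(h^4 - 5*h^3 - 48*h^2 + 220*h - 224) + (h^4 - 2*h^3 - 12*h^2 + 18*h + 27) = 2*h^4 - 7*h^3 - 60*h^2 + 238*h - 197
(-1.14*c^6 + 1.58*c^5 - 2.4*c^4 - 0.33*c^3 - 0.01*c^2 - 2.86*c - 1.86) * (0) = 0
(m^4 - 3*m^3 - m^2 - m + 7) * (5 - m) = -m^5 + 8*m^4 - 14*m^3 - 4*m^2 - 12*m + 35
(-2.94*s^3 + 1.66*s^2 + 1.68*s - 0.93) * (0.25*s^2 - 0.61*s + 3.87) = -0.735*s^5 + 2.2084*s^4 - 11.9704*s^3 + 5.1669*s^2 + 7.0689*s - 3.5991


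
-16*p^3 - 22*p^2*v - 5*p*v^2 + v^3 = (-8*p + v)*(p + v)*(2*p + v)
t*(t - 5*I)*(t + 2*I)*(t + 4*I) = t^4 + I*t^3 + 22*t^2 + 40*I*t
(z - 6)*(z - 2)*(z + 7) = z^3 - z^2 - 44*z + 84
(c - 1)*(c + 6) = c^2 + 5*c - 6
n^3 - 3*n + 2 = (n - 1)^2*(n + 2)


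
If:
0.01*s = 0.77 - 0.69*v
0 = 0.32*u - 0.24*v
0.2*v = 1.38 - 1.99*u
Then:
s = 20.74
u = 0.61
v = 0.82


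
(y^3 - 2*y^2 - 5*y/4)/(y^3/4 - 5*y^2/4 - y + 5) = y*(4*y^2 - 8*y - 5)/(y^3 - 5*y^2 - 4*y + 20)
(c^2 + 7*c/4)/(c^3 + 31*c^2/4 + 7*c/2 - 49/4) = c/(c^2 + 6*c - 7)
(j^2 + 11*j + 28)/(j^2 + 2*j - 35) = (j + 4)/(j - 5)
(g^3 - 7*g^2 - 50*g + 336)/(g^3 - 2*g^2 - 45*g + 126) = (g - 8)/(g - 3)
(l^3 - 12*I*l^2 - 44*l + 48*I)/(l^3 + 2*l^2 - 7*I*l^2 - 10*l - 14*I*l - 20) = (l^2 - 10*I*l - 24)/(l^2 + l*(2 - 5*I) - 10*I)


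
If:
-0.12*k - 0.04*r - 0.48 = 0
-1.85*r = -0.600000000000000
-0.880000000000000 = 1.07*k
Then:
No Solution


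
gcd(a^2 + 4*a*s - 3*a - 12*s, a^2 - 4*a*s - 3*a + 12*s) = a - 3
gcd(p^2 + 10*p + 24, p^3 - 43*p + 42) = 1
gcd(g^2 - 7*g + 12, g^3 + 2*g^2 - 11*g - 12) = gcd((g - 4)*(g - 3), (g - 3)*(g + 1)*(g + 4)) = g - 3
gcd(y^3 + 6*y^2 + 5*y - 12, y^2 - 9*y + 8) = y - 1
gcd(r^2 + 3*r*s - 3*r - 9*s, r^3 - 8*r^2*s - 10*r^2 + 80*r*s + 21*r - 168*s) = r - 3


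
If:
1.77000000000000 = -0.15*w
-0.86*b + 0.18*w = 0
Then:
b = -2.47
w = -11.80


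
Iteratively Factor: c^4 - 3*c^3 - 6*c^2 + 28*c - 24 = (c + 3)*(c^3 - 6*c^2 + 12*c - 8) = (c - 2)*(c + 3)*(c^2 - 4*c + 4) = (c - 2)^2*(c + 3)*(c - 2)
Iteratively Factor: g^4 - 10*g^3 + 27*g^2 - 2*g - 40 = (g + 1)*(g^3 - 11*g^2 + 38*g - 40) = (g - 5)*(g + 1)*(g^2 - 6*g + 8) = (g - 5)*(g - 2)*(g + 1)*(g - 4)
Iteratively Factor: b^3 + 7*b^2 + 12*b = (b)*(b^2 + 7*b + 12) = b*(b + 4)*(b + 3)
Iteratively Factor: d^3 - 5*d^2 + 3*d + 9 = (d - 3)*(d^2 - 2*d - 3) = (d - 3)*(d + 1)*(d - 3)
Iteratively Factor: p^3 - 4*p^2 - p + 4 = (p - 1)*(p^2 - 3*p - 4) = (p - 4)*(p - 1)*(p + 1)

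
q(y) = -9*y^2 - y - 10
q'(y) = -18*y - 1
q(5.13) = -251.98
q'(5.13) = -93.34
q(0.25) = -10.81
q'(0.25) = -5.50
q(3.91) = -151.50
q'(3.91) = -71.38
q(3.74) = -139.63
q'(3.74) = -68.32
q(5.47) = -284.76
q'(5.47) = -99.46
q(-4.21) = -165.31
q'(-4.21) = 74.78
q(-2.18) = -50.59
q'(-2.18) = 38.24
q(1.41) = -29.30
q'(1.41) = -26.38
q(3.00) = -94.00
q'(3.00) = -55.00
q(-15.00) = -2020.00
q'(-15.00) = 269.00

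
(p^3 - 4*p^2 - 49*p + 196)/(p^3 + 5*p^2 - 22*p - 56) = (p - 7)/(p + 2)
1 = 1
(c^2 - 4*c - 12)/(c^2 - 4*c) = (c^2 - 4*c - 12)/(c*(c - 4))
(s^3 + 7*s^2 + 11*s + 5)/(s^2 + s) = s + 6 + 5/s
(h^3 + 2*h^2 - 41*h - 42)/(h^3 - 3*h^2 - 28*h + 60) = (h^2 + 8*h + 7)/(h^2 + 3*h - 10)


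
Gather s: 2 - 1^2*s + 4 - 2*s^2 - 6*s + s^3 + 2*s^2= s^3 - 7*s + 6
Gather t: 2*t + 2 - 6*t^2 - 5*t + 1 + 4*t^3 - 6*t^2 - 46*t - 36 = 4*t^3 - 12*t^2 - 49*t - 33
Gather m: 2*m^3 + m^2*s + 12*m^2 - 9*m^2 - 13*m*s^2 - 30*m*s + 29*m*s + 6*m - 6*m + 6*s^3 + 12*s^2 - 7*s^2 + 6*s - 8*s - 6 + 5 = 2*m^3 + m^2*(s + 3) + m*(-13*s^2 - s) + 6*s^3 + 5*s^2 - 2*s - 1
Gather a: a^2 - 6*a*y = a^2 - 6*a*y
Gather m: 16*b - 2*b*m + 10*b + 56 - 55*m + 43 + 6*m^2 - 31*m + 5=26*b + 6*m^2 + m*(-2*b - 86) + 104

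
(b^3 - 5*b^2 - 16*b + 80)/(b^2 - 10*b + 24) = (b^2 - b - 20)/(b - 6)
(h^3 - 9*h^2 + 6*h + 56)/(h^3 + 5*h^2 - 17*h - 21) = (h^3 - 9*h^2 + 6*h + 56)/(h^3 + 5*h^2 - 17*h - 21)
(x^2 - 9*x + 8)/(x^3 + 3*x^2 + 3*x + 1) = (x^2 - 9*x + 8)/(x^3 + 3*x^2 + 3*x + 1)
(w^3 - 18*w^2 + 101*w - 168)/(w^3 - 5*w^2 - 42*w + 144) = (w - 7)/(w + 6)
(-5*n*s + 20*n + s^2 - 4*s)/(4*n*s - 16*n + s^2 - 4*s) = (-5*n + s)/(4*n + s)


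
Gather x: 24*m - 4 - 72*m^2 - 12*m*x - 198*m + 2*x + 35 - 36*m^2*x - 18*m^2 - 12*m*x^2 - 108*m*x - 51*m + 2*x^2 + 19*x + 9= -90*m^2 - 225*m + x^2*(2 - 12*m) + x*(-36*m^2 - 120*m + 21) + 40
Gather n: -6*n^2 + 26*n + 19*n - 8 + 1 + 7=-6*n^2 + 45*n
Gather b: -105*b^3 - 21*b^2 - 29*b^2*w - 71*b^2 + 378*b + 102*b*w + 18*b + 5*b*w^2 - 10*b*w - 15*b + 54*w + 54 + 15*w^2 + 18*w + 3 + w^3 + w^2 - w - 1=-105*b^3 + b^2*(-29*w - 92) + b*(5*w^2 + 92*w + 381) + w^3 + 16*w^2 + 71*w + 56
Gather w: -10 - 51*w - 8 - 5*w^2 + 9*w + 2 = -5*w^2 - 42*w - 16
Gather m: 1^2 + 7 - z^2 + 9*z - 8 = -z^2 + 9*z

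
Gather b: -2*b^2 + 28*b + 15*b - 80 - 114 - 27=-2*b^2 + 43*b - 221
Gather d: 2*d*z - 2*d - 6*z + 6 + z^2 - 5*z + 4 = d*(2*z - 2) + z^2 - 11*z + 10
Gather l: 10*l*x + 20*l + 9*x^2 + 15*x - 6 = l*(10*x + 20) + 9*x^2 + 15*x - 6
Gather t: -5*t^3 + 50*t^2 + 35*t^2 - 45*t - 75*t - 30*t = -5*t^3 + 85*t^2 - 150*t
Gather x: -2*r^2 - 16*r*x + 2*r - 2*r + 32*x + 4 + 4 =-2*r^2 + x*(32 - 16*r) + 8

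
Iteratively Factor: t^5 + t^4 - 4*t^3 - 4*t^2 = (t + 1)*(t^4 - 4*t^2) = (t - 2)*(t + 1)*(t^3 + 2*t^2) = (t - 2)*(t + 1)*(t + 2)*(t^2) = t*(t - 2)*(t + 1)*(t + 2)*(t)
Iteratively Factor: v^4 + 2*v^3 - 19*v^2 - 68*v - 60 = (v + 3)*(v^3 - v^2 - 16*v - 20) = (v + 2)*(v + 3)*(v^2 - 3*v - 10) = (v - 5)*(v + 2)*(v + 3)*(v + 2)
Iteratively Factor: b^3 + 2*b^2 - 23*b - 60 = (b + 3)*(b^2 - b - 20) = (b - 5)*(b + 3)*(b + 4)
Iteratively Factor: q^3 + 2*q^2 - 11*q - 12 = (q + 1)*(q^2 + q - 12) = (q - 3)*(q + 1)*(q + 4)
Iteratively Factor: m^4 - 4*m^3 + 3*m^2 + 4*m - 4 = (m - 2)*(m^3 - 2*m^2 - m + 2) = (m - 2)*(m - 1)*(m^2 - m - 2) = (m - 2)*(m - 1)*(m + 1)*(m - 2)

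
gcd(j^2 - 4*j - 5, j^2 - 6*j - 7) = j + 1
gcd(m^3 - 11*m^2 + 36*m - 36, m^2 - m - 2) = m - 2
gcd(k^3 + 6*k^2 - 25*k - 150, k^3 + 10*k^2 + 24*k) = k + 6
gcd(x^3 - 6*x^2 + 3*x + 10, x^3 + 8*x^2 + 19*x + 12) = x + 1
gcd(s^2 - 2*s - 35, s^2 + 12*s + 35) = s + 5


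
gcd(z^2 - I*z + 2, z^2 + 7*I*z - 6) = z + I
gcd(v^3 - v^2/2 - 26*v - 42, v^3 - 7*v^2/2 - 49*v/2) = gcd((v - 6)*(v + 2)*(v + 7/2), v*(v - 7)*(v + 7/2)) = v + 7/2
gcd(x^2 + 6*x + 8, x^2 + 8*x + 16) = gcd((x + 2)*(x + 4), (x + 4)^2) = x + 4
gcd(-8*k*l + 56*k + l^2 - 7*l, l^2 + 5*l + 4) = 1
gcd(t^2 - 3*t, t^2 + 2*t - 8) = 1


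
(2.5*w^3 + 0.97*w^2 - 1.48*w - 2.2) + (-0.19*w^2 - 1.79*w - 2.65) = 2.5*w^3 + 0.78*w^2 - 3.27*w - 4.85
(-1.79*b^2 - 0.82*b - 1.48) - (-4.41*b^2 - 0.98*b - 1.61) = 2.62*b^2 + 0.16*b + 0.13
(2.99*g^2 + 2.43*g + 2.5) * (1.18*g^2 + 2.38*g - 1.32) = 3.5282*g^4 + 9.9836*g^3 + 4.7866*g^2 + 2.7424*g - 3.3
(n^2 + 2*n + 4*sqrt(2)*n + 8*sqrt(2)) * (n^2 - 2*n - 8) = n^4 + 4*sqrt(2)*n^3 - 12*n^2 - 48*sqrt(2)*n - 16*n - 64*sqrt(2)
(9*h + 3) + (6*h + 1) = 15*h + 4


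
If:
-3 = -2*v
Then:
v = 3/2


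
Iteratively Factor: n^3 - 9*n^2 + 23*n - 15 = (n - 3)*(n^2 - 6*n + 5) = (n - 5)*(n - 3)*(n - 1)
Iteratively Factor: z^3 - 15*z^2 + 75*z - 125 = (z - 5)*(z^2 - 10*z + 25) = (z - 5)^2*(z - 5)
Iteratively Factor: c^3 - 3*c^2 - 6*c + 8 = (c + 2)*(c^2 - 5*c + 4) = (c - 4)*(c + 2)*(c - 1)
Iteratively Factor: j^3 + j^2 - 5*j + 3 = (j + 3)*(j^2 - 2*j + 1) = (j - 1)*(j + 3)*(j - 1)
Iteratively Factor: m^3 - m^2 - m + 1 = (m + 1)*(m^2 - 2*m + 1) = (m - 1)*(m + 1)*(m - 1)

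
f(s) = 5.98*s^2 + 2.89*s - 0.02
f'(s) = 11.96*s + 2.89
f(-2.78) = 38.16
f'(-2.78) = -30.36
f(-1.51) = 9.25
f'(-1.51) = -15.17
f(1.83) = 25.30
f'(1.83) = 24.78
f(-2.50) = 30.13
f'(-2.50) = -27.01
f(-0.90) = 2.22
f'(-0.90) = -7.87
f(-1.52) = 9.40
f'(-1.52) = -15.29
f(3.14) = 68.02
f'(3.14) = 40.44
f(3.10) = 66.41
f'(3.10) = 39.97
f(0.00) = -0.02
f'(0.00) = 2.89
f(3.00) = 62.47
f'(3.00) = 38.77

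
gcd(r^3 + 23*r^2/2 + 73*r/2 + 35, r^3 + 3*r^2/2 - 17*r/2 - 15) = r^2 + 9*r/2 + 5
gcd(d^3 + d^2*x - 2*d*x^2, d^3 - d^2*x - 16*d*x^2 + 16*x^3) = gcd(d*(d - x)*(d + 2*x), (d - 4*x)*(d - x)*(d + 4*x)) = -d + x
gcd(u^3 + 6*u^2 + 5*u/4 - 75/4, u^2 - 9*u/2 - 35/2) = u + 5/2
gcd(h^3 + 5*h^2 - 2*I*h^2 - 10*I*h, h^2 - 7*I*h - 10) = h - 2*I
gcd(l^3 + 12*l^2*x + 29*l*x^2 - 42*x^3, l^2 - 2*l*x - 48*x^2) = l + 6*x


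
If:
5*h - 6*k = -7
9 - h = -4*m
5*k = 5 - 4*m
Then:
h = 49/31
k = 77/31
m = -115/62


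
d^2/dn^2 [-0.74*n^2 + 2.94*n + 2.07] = -1.48000000000000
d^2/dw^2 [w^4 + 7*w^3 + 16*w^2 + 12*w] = 12*w^2 + 42*w + 32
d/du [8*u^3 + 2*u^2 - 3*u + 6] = 24*u^2 + 4*u - 3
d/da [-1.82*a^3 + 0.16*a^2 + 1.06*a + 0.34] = -5.46*a^2 + 0.32*a + 1.06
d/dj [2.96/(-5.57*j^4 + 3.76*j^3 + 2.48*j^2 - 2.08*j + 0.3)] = (65.9488*j^3 - 33.3888*j^2 - 14.6816*j + 6.1568)/(-5.57*j^4 + 3.76*j^3 + 2.48*j^2 - 2.08*j + 0.3)^2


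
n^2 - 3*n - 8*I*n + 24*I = (n - 3)*(n - 8*I)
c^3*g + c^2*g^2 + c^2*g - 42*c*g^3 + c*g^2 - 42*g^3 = (c - 6*g)*(c + 7*g)*(c*g + g)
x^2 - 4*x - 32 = (x - 8)*(x + 4)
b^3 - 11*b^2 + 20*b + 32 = (b - 8)*(b - 4)*(b + 1)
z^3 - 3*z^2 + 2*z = z*(z - 2)*(z - 1)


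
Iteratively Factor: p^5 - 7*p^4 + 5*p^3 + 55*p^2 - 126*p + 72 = (p - 1)*(p^4 - 6*p^3 - p^2 + 54*p - 72) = (p - 3)*(p - 1)*(p^3 - 3*p^2 - 10*p + 24) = (p - 3)*(p - 2)*(p - 1)*(p^2 - p - 12) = (p - 3)*(p - 2)*(p - 1)*(p + 3)*(p - 4)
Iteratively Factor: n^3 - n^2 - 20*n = (n)*(n^2 - n - 20) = n*(n + 4)*(n - 5)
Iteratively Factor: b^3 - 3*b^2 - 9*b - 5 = (b + 1)*(b^2 - 4*b - 5) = (b - 5)*(b + 1)*(b + 1)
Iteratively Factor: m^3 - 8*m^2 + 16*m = (m - 4)*(m^2 - 4*m) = m*(m - 4)*(m - 4)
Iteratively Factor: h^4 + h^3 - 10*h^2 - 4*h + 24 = (h - 2)*(h^3 + 3*h^2 - 4*h - 12) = (h - 2)^2*(h^2 + 5*h + 6) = (h - 2)^2*(h + 2)*(h + 3)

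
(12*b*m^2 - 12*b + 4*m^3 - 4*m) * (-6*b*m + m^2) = -72*b^2*m^3 + 72*b^2*m - 12*b*m^4 + 12*b*m^2 + 4*m^5 - 4*m^3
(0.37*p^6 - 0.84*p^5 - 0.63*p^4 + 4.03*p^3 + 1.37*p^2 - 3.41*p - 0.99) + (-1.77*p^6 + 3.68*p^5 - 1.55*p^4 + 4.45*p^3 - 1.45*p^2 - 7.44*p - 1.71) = -1.4*p^6 + 2.84*p^5 - 2.18*p^4 + 8.48*p^3 - 0.0799999999999998*p^2 - 10.85*p - 2.7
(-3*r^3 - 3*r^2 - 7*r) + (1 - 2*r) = -3*r^3 - 3*r^2 - 9*r + 1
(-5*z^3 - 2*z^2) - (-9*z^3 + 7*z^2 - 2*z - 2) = 4*z^3 - 9*z^2 + 2*z + 2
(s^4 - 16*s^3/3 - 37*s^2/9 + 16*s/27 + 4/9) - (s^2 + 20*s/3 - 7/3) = s^4 - 16*s^3/3 - 46*s^2/9 - 164*s/27 + 25/9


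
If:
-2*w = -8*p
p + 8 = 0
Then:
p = -8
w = -32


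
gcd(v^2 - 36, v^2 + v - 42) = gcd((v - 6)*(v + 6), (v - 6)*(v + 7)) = v - 6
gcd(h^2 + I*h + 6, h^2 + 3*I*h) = h + 3*I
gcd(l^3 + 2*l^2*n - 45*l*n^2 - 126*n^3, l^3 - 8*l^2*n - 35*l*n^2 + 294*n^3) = l^2 - l*n - 42*n^2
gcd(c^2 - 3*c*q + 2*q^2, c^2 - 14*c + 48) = 1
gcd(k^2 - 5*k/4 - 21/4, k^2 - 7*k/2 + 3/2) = k - 3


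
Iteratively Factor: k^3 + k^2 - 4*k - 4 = (k + 1)*(k^2 - 4) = (k - 2)*(k + 1)*(k + 2)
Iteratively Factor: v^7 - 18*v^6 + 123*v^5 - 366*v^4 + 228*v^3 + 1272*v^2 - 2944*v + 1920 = (v - 5)*(v^6 - 13*v^5 + 58*v^4 - 76*v^3 - 152*v^2 + 512*v - 384) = (v - 5)*(v + 2)*(v^5 - 15*v^4 + 88*v^3 - 252*v^2 + 352*v - 192) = (v - 5)*(v - 4)*(v + 2)*(v^4 - 11*v^3 + 44*v^2 - 76*v + 48) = (v - 5)*(v - 4)*(v - 2)*(v + 2)*(v^3 - 9*v^2 + 26*v - 24) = (v - 5)*(v - 4)*(v - 3)*(v - 2)*(v + 2)*(v^2 - 6*v + 8) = (v - 5)*(v - 4)^2*(v - 3)*(v - 2)*(v + 2)*(v - 2)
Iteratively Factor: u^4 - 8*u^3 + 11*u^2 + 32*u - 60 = (u - 5)*(u^3 - 3*u^2 - 4*u + 12) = (u - 5)*(u - 3)*(u^2 - 4) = (u - 5)*(u - 3)*(u - 2)*(u + 2)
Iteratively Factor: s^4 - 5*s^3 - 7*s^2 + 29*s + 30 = (s - 3)*(s^3 - 2*s^2 - 13*s - 10) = (s - 5)*(s - 3)*(s^2 + 3*s + 2) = (s - 5)*(s - 3)*(s + 1)*(s + 2)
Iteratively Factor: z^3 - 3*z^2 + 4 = (z + 1)*(z^2 - 4*z + 4) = (z - 2)*(z + 1)*(z - 2)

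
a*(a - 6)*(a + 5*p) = a^3 + 5*a^2*p - 6*a^2 - 30*a*p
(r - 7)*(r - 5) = r^2 - 12*r + 35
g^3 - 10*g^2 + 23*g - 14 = (g - 7)*(g - 2)*(g - 1)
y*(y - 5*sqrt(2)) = y^2 - 5*sqrt(2)*y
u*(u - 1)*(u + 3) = u^3 + 2*u^2 - 3*u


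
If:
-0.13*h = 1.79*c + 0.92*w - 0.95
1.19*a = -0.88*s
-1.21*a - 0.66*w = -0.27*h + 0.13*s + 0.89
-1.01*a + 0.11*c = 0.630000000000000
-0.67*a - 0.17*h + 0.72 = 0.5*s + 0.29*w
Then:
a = -0.63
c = -0.09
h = 2.84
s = 0.86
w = 0.81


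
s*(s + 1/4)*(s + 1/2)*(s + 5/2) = s^4 + 13*s^3/4 + 2*s^2 + 5*s/16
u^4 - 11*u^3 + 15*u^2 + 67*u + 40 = (u - 8)*(u - 5)*(u + 1)^2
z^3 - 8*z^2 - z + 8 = (z - 8)*(z - 1)*(z + 1)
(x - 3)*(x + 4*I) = x^2 - 3*x + 4*I*x - 12*I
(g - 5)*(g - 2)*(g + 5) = g^3 - 2*g^2 - 25*g + 50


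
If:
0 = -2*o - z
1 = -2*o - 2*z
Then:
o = 1/2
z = -1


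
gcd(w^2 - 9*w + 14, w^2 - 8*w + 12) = w - 2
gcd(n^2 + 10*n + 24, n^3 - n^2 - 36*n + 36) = n + 6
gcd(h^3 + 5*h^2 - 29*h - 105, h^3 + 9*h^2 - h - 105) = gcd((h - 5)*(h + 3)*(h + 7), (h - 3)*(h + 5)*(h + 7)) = h + 7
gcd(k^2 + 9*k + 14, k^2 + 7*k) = k + 7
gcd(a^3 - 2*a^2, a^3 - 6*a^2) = a^2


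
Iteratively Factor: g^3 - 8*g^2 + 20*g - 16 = (g - 4)*(g^2 - 4*g + 4) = (g - 4)*(g - 2)*(g - 2)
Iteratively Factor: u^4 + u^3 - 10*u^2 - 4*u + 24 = (u - 2)*(u^3 + 3*u^2 - 4*u - 12) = (u - 2)*(u + 3)*(u^2 - 4) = (u - 2)*(u + 2)*(u + 3)*(u - 2)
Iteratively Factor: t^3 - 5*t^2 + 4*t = (t - 1)*(t^2 - 4*t) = t*(t - 1)*(t - 4)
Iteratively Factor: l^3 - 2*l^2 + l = (l)*(l^2 - 2*l + 1) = l*(l - 1)*(l - 1)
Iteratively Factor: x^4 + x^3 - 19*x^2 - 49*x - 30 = (x - 5)*(x^3 + 6*x^2 + 11*x + 6) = (x - 5)*(x + 2)*(x^2 + 4*x + 3) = (x - 5)*(x + 2)*(x + 3)*(x + 1)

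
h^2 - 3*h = h*(h - 3)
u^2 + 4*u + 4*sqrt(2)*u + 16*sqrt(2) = (u + 4)*(u + 4*sqrt(2))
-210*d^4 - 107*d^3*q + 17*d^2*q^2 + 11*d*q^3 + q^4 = (-3*d + q)*(2*d + q)*(5*d + q)*(7*d + q)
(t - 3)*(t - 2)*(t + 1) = t^3 - 4*t^2 + t + 6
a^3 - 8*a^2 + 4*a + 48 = (a - 6)*(a - 4)*(a + 2)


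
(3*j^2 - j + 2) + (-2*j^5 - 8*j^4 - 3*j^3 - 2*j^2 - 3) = -2*j^5 - 8*j^4 - 3*j^3 + j^2 - j - 1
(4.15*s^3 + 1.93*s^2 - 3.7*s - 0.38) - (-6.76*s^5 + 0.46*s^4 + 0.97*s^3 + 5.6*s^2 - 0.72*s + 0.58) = 6.76*s^5 - 0.46*s^4 + 3.18*s^3 - 3.67*s^2 - 2.98*s - 0.96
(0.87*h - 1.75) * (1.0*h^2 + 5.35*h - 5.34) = 0.87*h^3 + 2.9045*h^2 - 14.0083*h + 9.345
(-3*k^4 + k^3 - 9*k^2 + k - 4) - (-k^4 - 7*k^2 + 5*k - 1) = -2*k^4 + k^3 - 2*k^2 - 4*k - 3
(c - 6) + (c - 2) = 2*c - 8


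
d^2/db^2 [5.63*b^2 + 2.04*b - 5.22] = 11.2600000000000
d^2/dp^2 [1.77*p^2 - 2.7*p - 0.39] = 3.54000000000000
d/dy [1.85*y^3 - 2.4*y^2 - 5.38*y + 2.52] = 5.55*y^2 - 4.8*y - 5.38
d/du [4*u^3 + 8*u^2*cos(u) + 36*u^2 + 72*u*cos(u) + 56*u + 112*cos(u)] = -8*u^2*sin(u) + 12*u^2 - 72*u*sin(u) + 16*u*cos(u) + 72*u - 112*sin(u) + 72*cos(u) + 56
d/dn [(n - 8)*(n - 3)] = 2*n - 11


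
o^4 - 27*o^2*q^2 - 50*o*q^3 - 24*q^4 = (o - 6*q)*(o + q)^2*(o + 4*q)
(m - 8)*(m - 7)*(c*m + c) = c*m^3 - 14*c*m^2 + 41*c*m + 56*c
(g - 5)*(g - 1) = g^2 - 6*g + 5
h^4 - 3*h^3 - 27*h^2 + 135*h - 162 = (h - 3)^3*(h + 6)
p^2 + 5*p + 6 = (p + 2)*(p + 3)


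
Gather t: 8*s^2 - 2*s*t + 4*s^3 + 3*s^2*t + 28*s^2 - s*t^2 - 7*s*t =4*s^3 + 36*s^2 - s*t^2 + t*(3*s^2 - 9*s)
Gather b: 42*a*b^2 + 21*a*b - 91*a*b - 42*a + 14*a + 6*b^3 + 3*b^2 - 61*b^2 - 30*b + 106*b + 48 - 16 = -28*a + 6*b^3 + b^2*(42*a - 58) + b*(76 - 70*a) + 32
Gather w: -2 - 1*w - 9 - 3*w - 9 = -4*w - 20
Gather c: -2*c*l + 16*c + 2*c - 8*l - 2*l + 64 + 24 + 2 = c*(18 - 2*l) - 10*l + 90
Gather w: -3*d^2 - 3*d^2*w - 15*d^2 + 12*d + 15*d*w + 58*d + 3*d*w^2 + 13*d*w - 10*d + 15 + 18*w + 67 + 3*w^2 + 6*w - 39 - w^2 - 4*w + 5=-18*d^2 + 60*d + w^2*(3*d + 2) + w*(-3*d^2 + 28*d + 20) + 48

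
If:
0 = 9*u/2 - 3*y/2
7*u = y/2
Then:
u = 0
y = 0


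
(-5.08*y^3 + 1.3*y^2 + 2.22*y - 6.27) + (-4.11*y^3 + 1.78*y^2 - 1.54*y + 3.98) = -9.19*y^3 + 3.08*y^2 + 0.68*y - 2.29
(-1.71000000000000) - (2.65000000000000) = -4.36000000000000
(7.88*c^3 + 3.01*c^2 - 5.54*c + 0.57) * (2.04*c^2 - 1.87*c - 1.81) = 16.0752*c^5 - 8.5952*c^4 - 31.1931*c^3 + 6.0745*c^2 + 8.9615*c - 1.0317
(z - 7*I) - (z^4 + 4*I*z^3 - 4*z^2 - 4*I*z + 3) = -z^4 - 4*I*z^3 + 4*z^2 + z + 4*I*z - 3 - 7*I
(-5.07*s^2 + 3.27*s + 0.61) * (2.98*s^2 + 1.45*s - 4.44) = -15.1086*s^4 + 2.3931*s^3 + 29.0701*s^2 - 13.6343*s - 2.7084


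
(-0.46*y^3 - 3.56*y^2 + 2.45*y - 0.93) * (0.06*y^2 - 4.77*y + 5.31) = -0.0276*y^5 + 1.9806*y^4 + 14.6856*y^3 - 30.6459*y^2 + 17.4456*y - 4.9383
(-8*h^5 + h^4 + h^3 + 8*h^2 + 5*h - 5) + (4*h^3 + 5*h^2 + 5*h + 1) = -8*h^5 + h^4 + 5*h^3 + 13*h^2 + 10*h - 4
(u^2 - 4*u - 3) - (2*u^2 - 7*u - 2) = -u^2 + 3*u - 1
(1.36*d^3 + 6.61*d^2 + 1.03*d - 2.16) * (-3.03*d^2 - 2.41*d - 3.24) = -4.1208*d^5 - 23.3059*d^4 - 23.4574*d^3 - 17.3539*d^2 + 1.8684*d + 6.9984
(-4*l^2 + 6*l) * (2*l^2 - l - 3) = -8*l^4 + 16*l^3 + 6*l^2 - 18*l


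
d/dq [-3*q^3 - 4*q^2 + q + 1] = -9*q^2 - 8*q + 1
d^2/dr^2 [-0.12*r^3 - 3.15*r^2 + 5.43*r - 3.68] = -0.72*r - 6.3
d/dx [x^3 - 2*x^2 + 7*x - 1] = 3*x^2 - 4*x + 7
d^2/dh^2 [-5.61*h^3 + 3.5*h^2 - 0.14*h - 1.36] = 7.0 - 33.66*h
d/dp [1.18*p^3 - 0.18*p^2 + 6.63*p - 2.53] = 3.54*p^2 - 0.36*p + 6.63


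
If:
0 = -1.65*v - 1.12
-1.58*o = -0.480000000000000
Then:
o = 0.30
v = -0.68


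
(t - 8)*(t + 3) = t^2 - 5*t - 24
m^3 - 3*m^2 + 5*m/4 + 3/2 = (m - 2)*(m - 3/2)*(m + 1/2)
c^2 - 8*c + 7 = (c - 7)*(c - 1)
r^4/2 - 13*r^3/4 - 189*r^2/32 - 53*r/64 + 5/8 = (r/2 + 1/4)*(r - 8)*(r - 1/4)*(r + 5/4)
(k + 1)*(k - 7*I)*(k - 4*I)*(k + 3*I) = k^4 + k^3 - 8*I*k^3 + 5*k^2 - 8*I*k^2 + 5*k - 84*I*k - 84*I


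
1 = 1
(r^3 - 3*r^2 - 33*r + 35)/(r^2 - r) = r - 2 - 35/r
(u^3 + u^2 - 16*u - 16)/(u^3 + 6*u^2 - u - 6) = (u^2 - 16)/(u^2 + 5*u - 6)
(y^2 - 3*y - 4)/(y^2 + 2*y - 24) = (y + 1)/(y + 6)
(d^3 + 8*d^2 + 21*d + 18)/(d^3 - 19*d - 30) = (d + 3)/(d - 5)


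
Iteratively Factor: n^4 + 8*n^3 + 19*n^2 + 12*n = (n + 3)*(n^3 + 5*n^2 + 4*n) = (n + 3)*(n + 4)*(n^2 + n) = n*(n + 3)*(n + 4)*(n + 1)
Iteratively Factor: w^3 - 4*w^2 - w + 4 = (w - 1)*(w^2 - 3*w - 4) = (w - 4)*(w - 1)*(w + 1)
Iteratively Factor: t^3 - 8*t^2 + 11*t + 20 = (t - 5)*(t^2 - 3*t - 4) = (t - 5)*(t + 1)*(t - 4)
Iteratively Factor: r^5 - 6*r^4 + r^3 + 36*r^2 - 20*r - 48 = (r + 1)*(r^4 - 7*r^3 + 8*r^2 + 28*r - 48) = (r + 1)*(r + 2)*(r^3 - 9*r^2 + 26*r - 24) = (r - 3)*(r + 1)*(r + 2)*(r^2 - 6*r + 8) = (r - 3)*(r - 2)*(r + 1)*(r + 2)*(r - 4)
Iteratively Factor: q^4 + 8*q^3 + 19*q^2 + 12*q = (q + 4)*(q^3 + 4*q^2 + 3*q) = q*(q + 4)*(q^2 + 4*q + 3) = q*(q + 3)*(q + 4)*(q + 1)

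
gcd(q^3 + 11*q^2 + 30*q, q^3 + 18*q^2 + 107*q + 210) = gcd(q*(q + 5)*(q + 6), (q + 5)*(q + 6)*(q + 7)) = q^2 + 11*q + 30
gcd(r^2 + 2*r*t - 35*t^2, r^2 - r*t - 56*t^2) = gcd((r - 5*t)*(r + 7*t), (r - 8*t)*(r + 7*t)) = r + 7*t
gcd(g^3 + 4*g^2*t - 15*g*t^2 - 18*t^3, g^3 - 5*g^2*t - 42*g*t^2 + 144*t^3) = -g^2 - 3*g*t + 18*t^2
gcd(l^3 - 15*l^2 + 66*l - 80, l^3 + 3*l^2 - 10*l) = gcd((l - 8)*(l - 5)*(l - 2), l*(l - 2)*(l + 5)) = l - 2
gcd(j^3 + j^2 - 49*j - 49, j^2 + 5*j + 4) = j + 1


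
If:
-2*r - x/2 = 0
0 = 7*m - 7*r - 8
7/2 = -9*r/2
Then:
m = 23/63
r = -7/9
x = 28/9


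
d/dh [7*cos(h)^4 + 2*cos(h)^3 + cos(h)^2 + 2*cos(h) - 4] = 2*(-14*cos(h)^3 - 3*cos(h)^2 - cos(h) - 1)*sin(h)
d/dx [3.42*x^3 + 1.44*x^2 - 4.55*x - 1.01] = 10.26*x^2 + 2.88*x - 4.55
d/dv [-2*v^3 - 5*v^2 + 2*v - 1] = -6*v^2 - 10*v + 2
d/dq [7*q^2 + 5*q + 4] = 14*q + 5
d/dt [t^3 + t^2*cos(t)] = t*(-t*sin(t) + 3*t + 2*cos(t))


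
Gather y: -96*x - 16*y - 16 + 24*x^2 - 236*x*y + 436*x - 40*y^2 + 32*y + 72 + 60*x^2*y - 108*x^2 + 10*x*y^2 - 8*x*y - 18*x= -84*x^2 + 322*x + y^2*(10*x - 40) + y*(60*x^2 - 244*x + 16) + 56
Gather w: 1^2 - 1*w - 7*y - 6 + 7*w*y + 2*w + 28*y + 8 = w*(7*y + 1) + 21*y + 3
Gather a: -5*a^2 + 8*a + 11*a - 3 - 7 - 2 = -5*a^2 + 19*a - 12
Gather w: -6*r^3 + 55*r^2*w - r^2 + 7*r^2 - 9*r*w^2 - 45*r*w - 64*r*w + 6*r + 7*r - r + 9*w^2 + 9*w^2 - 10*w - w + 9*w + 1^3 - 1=-6*r^3 + 6*r^2 + 12*r + w^2*(18 - 9*r) + w*(55*r^2 - 109*r - 2)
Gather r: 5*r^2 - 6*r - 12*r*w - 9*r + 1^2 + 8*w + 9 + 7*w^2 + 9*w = 5*r^2 + r*(-12*w - 15) + 7*w^2 + 17*w + 10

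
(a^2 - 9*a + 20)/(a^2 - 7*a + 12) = (a - 5)/(a - 3)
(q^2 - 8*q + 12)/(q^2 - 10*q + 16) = (q - 6)/(q - 8)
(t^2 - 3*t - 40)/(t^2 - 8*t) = (t + 5)/t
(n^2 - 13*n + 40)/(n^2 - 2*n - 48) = (n - 5)/(n + 6)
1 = 1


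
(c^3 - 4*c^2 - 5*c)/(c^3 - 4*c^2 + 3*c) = (c^2 - 4*c - 5)/(c^2 - 4*c + 3)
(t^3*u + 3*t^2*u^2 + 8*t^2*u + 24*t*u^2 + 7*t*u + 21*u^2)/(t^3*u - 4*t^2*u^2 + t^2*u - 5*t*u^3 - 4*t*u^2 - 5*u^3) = (t^2 + 3*t*u + 7*t + 21*u)/(t^2 - 4*t*u - 5*u^2)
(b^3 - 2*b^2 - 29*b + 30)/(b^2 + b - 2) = (b^2 - b - 30)/(b + 2)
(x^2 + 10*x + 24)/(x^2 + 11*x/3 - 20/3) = 3*(x^2 + 10*x + 24)/(3*x^2 + 11*x - 20)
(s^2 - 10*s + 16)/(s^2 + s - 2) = (s^2 - 10*s + 16)/(s^2 + s - 2)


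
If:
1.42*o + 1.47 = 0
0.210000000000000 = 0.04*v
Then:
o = -1.04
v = 5.25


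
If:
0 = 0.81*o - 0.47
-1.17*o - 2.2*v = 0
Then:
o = 0.58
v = -0.31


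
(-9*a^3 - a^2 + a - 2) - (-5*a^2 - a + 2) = -9*a^3 + 4*a^2 + 2*a - 4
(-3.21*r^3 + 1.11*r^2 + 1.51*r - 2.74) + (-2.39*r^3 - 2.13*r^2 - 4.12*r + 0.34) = -5.6*r^3 - 1.02*r^2 - 2.61*r - 2.4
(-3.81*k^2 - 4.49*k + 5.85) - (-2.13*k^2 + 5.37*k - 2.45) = -1.68*k^2 - 9.86*k + 8.3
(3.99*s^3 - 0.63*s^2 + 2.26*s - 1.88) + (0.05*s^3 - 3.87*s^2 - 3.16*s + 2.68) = 4.04*s^3 - 4.5*s^2 - 0.9*s + 0.8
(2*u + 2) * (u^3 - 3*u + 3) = 2*u^4 + 2*u^3 - 6*u^2 + 6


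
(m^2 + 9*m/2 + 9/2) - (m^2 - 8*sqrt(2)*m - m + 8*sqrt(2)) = 11*m/2 + 8*sqrt(2)*m - 8*sqrt(2) + 9/2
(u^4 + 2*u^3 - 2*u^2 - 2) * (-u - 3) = -u^5 - 5*u^4 - 4*u^3 + 6*u^2 + 2*u + 6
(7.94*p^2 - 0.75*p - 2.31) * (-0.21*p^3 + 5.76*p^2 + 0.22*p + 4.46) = -1.6674*p^5 + 45.8919*p^4 - 2.0881*p^3 + 21.9418*p^2 - 3.8532*p - 10.3026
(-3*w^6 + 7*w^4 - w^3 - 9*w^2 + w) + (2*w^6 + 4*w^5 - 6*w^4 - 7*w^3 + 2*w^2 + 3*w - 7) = -w^6 + 4*w^5 + w^4 - 8*w^3 - 7*w^2 + 4*w - 7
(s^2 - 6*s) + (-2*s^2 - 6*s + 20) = -s^2 - 12*s + 20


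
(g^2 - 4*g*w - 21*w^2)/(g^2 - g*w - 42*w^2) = (g + 3*w)/(g + 6*w)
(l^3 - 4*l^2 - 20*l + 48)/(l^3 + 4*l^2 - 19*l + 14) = (l^2 - 2*l - 24)/(l^2 + 6*l - 7)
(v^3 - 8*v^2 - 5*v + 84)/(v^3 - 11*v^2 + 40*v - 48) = (v^2 - 4*v - 21)/(v^2 - 7*v + 12)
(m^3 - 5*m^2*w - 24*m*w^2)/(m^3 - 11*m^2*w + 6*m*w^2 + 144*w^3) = m/(m - 6*w)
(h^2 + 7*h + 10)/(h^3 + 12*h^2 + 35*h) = (h + 2)/(h*(h + 7))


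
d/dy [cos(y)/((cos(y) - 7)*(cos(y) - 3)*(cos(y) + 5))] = (2*cos(y)^3 - 5*cos(y)^2 - 105)*sin(y)/((cos(y) - 7)^2*(cos(y) - 3)^2*(cos(y) + 5)^2)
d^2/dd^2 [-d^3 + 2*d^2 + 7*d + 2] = 4 - 6*d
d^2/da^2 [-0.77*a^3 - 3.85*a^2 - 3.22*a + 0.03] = -4.62*a - 7.7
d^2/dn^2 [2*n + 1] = 0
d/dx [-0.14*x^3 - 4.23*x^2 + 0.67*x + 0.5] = -0.42*x^2 - 8.46*x + 0.67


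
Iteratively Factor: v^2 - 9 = (v - 3)*(v + 3)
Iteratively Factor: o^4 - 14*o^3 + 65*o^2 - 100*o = (o - 5)*(o^3 - 9*o^2 + 20*o) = o*(o - 5)*(o^2 - 9*o + 20) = o*(o - 5)^2*(o - 4)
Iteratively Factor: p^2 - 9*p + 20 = (p - 4)*(p - 5)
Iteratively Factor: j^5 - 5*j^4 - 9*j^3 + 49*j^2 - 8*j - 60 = (j - 2)*(j^4 - 3*j^3 - 15*j^2 + 19*j + 30) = (j - 2)*(j + 3)*(j^3 - 6*j^2 + 3*j + 10) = (j - 5)*(j - 2)*(j + 3)*(j^2 - j - 2) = (j - 5)*(j - 2)^2*(j + 3)*(j + 1)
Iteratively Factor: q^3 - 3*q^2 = (q - 3)*(q^2) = q*(q - 3)*(q)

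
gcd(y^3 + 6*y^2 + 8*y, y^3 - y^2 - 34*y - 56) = y^2 + 6*y + 8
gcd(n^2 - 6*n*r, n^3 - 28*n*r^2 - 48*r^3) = -n + 6*r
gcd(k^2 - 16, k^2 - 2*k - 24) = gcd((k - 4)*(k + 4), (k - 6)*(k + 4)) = k + 4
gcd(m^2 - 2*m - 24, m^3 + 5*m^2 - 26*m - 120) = m + 4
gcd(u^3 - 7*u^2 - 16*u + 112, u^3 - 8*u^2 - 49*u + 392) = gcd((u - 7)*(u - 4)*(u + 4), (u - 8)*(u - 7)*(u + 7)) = u - 7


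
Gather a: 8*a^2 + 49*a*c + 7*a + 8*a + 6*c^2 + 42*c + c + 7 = 8*a^2 + a*(49*c + 15) + 6*c^2 + 43*c + 7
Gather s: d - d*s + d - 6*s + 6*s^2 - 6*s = 2*d + 6*s^2 + s*(-d - 12)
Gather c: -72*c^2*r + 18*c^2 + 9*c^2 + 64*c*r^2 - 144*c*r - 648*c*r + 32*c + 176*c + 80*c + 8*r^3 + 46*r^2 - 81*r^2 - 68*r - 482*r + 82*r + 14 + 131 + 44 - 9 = c^2*(27 - 72*r) + c*(64*r^2 - 792*r + 288) + 8*r^3 - 35*r^2 - 468*r + 180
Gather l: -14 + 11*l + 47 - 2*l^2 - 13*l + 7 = -2*l^2 - 2*l + 40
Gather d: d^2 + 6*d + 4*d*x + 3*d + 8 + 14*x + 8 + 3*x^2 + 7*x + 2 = d^2 + d*(4*x + 9) + 3*x^2 + 21*x + 18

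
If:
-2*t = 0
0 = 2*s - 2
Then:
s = 1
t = 0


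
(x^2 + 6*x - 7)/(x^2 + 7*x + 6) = (x^2 + 6*x - 7)/(x^2 + 7*x + 6)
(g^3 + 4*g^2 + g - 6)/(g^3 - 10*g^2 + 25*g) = (g^3 + 4*g^2 + g - 6)/(g*(g^2 - 10*g + 25))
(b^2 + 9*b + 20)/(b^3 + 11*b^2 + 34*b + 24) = (b + 5)/(b^2 + 7*b + 6)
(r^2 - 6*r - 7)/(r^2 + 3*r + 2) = (r - 7)/(r + 2)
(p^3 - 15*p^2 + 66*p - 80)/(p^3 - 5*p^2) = 1 - 10/p + 16/p^2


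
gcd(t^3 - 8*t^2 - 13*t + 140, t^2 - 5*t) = t - 5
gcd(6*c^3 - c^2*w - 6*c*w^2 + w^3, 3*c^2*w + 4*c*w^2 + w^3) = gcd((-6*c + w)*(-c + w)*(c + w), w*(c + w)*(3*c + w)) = c + w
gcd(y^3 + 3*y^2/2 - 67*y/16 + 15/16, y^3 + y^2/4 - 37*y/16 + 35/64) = y^2 - 3*y/2 + 5/16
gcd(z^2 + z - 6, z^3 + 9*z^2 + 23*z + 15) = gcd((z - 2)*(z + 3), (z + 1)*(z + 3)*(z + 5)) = z + 3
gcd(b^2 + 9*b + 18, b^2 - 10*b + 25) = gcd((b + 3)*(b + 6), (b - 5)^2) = 1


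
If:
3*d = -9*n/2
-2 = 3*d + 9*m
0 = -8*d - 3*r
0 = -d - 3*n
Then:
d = 0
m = -2/9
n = 0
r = 0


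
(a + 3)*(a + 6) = a^2 + 9*a + 18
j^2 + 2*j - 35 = (j - 5)*(j + 7)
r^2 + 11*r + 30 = (r + 5)*(r + 6)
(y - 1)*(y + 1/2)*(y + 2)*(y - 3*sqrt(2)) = y^4 - 3*sqrt(2)*y^3 + 3*y^3/2 - 9*sqrt(2)*y^2/2 - 3*y^2/2 - y + 9*sqrt(2)*y/2 + 3*sqrt(2)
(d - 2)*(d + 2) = d^2 - 4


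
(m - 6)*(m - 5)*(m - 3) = m^3 - 14*m^2 + 63*m - 90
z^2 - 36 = (z - 6)*(z + 6)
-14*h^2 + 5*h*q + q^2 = (-2*h + q)*(7*h + q)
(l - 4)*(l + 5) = l^2 + l - 20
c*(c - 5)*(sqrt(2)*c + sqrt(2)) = sqrt(2)*c^3 - 4*sqrt(2)*c^2 - 5*sqrt(2)*c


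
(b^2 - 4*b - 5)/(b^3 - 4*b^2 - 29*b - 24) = (b - 5)/(b^2 - 5*b - 24)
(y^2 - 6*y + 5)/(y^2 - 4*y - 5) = (y - 1)/(y + 1)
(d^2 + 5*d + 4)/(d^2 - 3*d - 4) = (d + 4)/(d - 4)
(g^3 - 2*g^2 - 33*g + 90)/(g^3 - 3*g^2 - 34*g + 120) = (g - 3)/(g - 4)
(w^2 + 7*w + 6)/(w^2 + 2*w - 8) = (w^2 + 7*w + 6)/(w^2 + 2*w - 8)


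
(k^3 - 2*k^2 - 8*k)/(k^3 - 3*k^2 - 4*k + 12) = k*(k - 4)/(k^2 - 5*k + 6)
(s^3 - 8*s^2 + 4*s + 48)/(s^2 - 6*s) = s - 2 - 8/s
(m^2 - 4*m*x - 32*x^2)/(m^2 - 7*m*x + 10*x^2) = (m^2 - 4*m*x - 32*x^2)/(m^2 - 7*m*x + 10*x^2)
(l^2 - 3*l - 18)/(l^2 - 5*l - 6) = (l + 3)/(l + 1)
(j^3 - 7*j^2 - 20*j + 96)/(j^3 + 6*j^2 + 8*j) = (j^2 - 11*j + 24)/(j*(j + 2))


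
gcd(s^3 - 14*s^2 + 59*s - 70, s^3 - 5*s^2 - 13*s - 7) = s - 7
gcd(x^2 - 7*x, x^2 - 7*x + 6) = 1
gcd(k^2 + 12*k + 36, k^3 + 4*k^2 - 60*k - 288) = k^2 + 12*k + 36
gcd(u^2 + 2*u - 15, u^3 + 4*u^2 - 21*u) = u - 3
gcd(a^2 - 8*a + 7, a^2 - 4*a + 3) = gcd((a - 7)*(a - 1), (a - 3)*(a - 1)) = a - 1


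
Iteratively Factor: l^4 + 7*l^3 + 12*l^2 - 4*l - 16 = (l + 4)*(l^3 + 3*l^2 - 4) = (l + 2)*(l + 4)*(l^2 + l - 2) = (l + 2)^2*(l + 4)*(l - 1)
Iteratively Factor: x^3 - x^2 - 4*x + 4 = (x - 1)*(x^2 - 4) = (x - 2)*(x - 1)*(x + 2)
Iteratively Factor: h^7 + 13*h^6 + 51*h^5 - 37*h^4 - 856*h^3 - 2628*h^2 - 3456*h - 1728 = (h - 4)*(h^6 + 17*h^5 + 119*h^4 + 439*h^3 + 900*h^2 + 972*h + 432) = (h - 4)*(h + 2)*(h^5 + 15*h^4 + 89*h^3 + 261*h^2 + 378*h + 216) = (h - 4)*(h + 2)*(h + 3)*(h^4 + 12*h^3 + 53*h^2 + 102*h + 72) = (h - 4)*(h + 2)^2*(h + 3)*(h^3 + 10*h^2 + 33*h + 36) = (h - 4)*(h + 2)^2*(h + 3)^2*(h^2 + 7*h + 12) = (h - 4)*(h + 2)^2*(h + 3)^3*(h + 4)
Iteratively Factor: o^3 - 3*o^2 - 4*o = (o + 1)*(o^2 - 4*o) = o*(o + 1)*(o - 4)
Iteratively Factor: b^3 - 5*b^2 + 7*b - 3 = (b - 1)*(b^2 - 4*b + 3) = (b - 3)*(b - 1)*(b - 1)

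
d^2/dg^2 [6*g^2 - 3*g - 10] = 12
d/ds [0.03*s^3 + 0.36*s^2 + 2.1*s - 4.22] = 0.09*s^2 + 0.72*s + 2.1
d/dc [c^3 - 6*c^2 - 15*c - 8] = 3*c^2 - 12*c - 15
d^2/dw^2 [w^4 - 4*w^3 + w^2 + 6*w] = 12*w^2 - 24*w + 2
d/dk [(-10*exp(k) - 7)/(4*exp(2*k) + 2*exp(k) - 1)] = (40*exp(2*k) + 56*exp(k) + 24)*exp(k)/(16*exp(4*k) + 16*exp(3*k) - 4*exp(2*k) - 4*exp(k) + 1)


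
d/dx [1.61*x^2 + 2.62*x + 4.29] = 3.22*x + 2.62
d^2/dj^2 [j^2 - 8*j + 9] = 2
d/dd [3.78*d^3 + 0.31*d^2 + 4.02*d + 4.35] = 11.34*d^2 + 0.62*d + 4.02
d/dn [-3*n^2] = -6*n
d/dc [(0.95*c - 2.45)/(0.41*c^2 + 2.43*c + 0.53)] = (-0.3895*c^2 + 2.009*c + 6.457)/(0.1681*c^4 + 1.9926*c^3 + 6.3395*c^2 + 2.5758*c + 0.2809)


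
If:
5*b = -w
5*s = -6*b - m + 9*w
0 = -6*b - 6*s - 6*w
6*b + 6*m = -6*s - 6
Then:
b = 1/66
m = -71/66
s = 2/33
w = -5/66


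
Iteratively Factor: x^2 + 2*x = (x + 2)*(x)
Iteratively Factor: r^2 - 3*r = (r)*(r - 3)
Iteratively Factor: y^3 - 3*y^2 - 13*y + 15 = (y + 3)*(y^2 - 6*y + 5) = (y - 1)*(y + 3)*(y - 5)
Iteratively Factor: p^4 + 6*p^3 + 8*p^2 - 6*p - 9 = (p - 1)*(p^3 + 7*p^2 + 15*p + 9) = (p - 1)*(p + 1)*(p^2 + 6*p + 9) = (p - 1)*(p + 1)*(p + 3)*(p + 3)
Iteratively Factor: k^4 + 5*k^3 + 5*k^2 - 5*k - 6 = (k + 2)*(k^3 + 3*k^2 - k - 3) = (k + 2)*(k + 3)*(k^2 - 1) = (k - 1)*(k + 2)*(k + 3)*(k + 1)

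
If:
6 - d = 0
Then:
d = 6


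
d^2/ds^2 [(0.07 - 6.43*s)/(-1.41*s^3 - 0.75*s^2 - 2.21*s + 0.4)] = (76.700898*s^5 + 39.128346*s^4 - 34.023696*s^3 + 41.973228*s^2 + 10.64097*s + 10.642466)/(2.803221*s^9 + 4.473225*s^8 + 15.560478*s^7 + 12.058605*s^6 + 21.851118*s^5 + 2.835585*s^4 + 7.492661*s^3 - 5.50092*s^2 + 1.0608*s - 0.064)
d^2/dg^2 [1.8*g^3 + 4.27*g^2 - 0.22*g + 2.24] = 10.8*g + 8.54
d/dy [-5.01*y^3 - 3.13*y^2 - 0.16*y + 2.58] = -15.03*y^2 - 6.26*y - 0.16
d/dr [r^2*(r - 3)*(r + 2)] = r*(4*r^2 - 3*r - 12)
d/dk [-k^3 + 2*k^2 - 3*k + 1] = -3*k^2 + 4*k - 3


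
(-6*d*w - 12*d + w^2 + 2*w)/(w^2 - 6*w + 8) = (-6*d*w - 12*d + w^2 + 2*w)/(w^2 - 6*w + 8)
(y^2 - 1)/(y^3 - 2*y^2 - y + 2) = 1/(y - 2)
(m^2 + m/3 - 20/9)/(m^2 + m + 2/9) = (9*m^2 + 3*m - 20)/(9*m^2 + 9*m + 2)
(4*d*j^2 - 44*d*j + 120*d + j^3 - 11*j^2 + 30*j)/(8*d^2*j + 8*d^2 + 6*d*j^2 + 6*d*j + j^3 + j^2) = (j^2 - 11*j + 30)/(2*d*j + 2*d + j^2 + j)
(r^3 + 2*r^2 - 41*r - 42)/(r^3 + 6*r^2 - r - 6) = (r^2 + r - 42)/(r^2 + 5*r - 6)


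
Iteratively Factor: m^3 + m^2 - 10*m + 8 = (m + 4)*(m^2 - 3*m + 2) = (m - 2)*(m + 4)*(m - 1)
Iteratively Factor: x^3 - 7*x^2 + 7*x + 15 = (x - 5)*(x^2 - 2*x - 3) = (x - 5)*(x + 1)*(x - 3)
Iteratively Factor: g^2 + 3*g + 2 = (g + 1)*(g + 2)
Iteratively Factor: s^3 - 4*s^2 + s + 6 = (s - 3)*(s^2 - s - 2) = (s - 3)*(s + 1)*(s - 2)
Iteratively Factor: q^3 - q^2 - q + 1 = (q - 1)*(q^2 - 1) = (q - 1)^2*(q + 1)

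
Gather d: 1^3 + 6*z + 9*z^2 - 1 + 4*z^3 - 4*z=4*z^3 + 9*z^2 + 2*z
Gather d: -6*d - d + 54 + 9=63 - 7*d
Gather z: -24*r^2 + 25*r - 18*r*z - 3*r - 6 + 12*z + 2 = -24*r^2 + 22*r + z*(12 - 18*r) - 4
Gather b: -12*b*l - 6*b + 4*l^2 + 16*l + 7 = b*(-12*l - 6) + 4*l^2 + 16*l + 7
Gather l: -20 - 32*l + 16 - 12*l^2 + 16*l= -12*l^2 - 16*l - 4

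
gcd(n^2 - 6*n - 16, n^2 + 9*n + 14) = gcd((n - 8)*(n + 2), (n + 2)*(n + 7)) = n + 2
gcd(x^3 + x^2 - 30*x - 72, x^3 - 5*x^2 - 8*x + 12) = x - 6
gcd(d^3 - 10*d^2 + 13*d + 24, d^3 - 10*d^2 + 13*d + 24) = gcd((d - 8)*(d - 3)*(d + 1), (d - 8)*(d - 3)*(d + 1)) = d^3 - 10*d^2 + 13*d + 24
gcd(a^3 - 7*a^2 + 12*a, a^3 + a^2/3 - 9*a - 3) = a - 3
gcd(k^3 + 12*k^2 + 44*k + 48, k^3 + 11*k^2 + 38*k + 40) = k^2 + 6*k + 8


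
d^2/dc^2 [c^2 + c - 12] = 2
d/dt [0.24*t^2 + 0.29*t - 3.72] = 0.48*t + 0.29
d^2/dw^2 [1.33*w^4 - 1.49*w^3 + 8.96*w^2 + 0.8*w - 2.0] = 15.96*w^2 - 8.94*w + 17.92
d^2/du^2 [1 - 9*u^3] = -54*u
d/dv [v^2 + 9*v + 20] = 2*v + 9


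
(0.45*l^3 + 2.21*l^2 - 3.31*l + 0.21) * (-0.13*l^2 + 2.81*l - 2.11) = -0.0585*l^5 + 0.9772*l^4 + 5.6909*l^3 - 13.9915*l^2 + 7.5742*l - 0.4431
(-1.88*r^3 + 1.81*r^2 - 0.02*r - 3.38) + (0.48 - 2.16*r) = -1.88*r^3 + 1.81*r^2 - 2.18*r - 2.9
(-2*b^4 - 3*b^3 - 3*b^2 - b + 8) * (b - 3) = -2*b^5 + 3*b^4 + 6*b^3 + 8*b^2 + 11*b - 24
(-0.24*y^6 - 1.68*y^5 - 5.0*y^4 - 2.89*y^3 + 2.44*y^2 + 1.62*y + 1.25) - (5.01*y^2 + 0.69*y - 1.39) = -0.24*y^6 - 1.68*y^5 - 5.0*y^4 - 2.89*y^3 - 2.57*y^2 + 0.93*y + 2.64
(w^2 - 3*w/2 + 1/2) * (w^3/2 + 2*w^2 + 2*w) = w^5/2 + 5*w^4/4 - 3*w^3/4 - 2*w^2 + w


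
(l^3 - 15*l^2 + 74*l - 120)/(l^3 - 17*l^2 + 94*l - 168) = (l - 5)/(l - 7)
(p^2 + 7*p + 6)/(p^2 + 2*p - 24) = (p + 1)/(p - 4)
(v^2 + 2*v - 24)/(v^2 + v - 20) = (v + 6)/(v + 5)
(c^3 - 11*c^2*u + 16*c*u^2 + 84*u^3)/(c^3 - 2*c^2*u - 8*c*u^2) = (-c^2 + 13*c*u - 42*u^2)/(c*(-c + 4*u))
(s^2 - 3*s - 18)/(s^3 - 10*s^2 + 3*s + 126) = 1/(s - 7)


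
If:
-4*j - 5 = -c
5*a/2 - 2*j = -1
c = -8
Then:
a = -3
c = -8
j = -13/4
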